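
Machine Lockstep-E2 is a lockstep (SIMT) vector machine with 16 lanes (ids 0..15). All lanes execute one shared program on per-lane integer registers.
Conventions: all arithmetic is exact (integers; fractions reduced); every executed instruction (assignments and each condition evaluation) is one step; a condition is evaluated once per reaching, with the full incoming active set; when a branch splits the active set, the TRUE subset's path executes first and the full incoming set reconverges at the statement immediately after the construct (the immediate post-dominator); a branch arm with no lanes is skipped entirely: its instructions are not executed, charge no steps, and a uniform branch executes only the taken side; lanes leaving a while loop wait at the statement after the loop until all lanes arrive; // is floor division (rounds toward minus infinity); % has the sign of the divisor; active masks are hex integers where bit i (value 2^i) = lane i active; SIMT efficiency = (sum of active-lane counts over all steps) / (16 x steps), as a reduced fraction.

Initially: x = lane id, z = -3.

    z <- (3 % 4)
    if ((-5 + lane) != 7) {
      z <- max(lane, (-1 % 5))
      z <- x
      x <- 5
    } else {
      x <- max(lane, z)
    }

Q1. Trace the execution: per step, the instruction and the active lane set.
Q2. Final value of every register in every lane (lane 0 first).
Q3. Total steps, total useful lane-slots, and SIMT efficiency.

step 0: z <- (3 % 4)                 0xffff
step 1: eval ((-5 + lane) != 7)      0xffff
step 2: z <- max(lane, (-1 % 5))     0xefff
step 3: z <- x                       0xefff
step 4: x <- 5                       0xefff
step 5: x <- max(lane, z)            0x1000

Answer: 6 steps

x: 5,5,5,5,5,5,5,5,5,5,5,5,12,5,5,5
z: 0,1,2,3,4,5,6,7,8,9,10,11,3,13,14,15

steps = 6; useful = 78; efficiency = 78/96 = 13/16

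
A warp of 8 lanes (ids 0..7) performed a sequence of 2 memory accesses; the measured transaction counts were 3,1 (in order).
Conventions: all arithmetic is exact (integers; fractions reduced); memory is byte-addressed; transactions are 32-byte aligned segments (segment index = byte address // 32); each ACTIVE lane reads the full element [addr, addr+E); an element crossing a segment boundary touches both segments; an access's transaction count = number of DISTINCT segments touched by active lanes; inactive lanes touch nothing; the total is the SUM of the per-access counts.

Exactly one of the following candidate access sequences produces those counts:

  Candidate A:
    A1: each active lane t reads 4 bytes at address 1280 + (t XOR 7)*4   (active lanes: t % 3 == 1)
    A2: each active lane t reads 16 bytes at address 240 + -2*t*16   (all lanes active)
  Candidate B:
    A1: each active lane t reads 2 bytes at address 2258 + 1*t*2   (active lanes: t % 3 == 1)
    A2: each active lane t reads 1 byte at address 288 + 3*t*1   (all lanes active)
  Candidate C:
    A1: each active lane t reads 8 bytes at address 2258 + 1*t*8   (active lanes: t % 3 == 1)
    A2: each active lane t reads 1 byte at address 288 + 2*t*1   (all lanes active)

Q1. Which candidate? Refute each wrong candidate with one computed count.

A: A1 gives 1 transaction, not 3
B: A1 gives 2 transactions, not 3
C: all counts match (3,1)

Answer: C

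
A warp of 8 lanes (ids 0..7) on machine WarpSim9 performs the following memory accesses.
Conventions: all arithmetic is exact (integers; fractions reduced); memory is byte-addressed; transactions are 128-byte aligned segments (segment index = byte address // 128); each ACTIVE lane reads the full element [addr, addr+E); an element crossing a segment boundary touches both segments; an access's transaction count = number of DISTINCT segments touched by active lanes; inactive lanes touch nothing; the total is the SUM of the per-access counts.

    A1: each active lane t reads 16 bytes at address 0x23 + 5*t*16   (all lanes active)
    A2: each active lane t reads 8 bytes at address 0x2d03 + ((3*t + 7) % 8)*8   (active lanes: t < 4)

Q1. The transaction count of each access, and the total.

A1: 5 transactions
A2: 1 transaction

Answer: 5,1; total 6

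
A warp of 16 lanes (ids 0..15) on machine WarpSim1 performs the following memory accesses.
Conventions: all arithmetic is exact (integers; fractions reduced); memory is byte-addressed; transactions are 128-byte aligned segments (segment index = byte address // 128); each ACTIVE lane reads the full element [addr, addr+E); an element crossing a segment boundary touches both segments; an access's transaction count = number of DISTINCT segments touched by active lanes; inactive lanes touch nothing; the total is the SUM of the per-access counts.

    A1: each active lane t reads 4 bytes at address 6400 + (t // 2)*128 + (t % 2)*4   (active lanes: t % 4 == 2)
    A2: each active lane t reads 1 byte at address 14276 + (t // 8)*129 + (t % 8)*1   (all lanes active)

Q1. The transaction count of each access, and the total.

A1: 4 transactions
A2: 2 transactions

Answer: 4,2; total 6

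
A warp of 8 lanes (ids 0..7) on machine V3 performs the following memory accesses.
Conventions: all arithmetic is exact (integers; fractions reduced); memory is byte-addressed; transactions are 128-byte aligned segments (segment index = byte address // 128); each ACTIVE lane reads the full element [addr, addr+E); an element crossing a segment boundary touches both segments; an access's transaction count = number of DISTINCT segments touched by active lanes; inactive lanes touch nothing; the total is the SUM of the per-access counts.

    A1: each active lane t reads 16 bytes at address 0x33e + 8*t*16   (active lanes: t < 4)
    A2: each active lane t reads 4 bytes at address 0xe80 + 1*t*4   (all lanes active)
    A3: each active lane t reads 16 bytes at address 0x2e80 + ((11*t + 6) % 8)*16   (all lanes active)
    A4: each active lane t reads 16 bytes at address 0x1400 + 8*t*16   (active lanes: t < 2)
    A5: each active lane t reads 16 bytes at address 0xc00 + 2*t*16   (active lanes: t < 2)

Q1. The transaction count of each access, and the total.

A1: 4 transactions
A2: 1 transaction
A3: 1 transaction
A4: 2 transactions
A5: 1 transaction

Answer: 4,1,1,2,1; total 9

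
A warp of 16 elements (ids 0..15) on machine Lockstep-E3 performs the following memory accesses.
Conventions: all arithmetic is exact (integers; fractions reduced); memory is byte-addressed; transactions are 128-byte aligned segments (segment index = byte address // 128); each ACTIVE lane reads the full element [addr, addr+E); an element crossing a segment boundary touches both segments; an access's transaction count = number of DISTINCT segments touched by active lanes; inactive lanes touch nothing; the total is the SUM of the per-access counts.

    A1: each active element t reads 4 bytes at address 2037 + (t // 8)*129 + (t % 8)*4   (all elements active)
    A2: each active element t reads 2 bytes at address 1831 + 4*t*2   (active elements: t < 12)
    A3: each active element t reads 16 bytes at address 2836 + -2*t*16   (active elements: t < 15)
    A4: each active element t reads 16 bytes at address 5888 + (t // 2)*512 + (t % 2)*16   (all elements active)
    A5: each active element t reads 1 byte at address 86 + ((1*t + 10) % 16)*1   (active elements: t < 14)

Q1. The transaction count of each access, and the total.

A1: 3 transactions
A2: 2 transactions
A3: 5 transactions
A4: 8 transactions
A5: 1 transaction

Answer: 3,2,5,8,1; total 19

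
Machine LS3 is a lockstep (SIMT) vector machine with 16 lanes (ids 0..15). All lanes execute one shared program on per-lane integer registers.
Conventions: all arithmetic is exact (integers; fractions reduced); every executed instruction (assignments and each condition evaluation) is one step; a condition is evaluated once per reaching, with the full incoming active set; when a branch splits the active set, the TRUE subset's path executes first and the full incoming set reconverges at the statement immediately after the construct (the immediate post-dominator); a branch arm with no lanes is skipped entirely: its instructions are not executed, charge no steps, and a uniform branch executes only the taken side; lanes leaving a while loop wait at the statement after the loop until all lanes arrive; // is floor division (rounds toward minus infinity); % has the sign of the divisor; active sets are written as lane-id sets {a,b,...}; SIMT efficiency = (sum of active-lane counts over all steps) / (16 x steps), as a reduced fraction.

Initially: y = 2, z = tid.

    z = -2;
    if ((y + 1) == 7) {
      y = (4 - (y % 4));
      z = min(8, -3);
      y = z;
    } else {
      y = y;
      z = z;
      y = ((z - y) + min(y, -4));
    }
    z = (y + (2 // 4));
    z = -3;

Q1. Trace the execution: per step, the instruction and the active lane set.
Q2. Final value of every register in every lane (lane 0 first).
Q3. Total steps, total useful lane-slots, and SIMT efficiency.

step 0: z <- -2                      {0,1,2,3,4,5,6,7,8,9,10,11,12,13,14,15}
step 1: eval ((y + 1) == 7)          {0,1,2,3,4,5,6,7,8,9,10,11,12,13,14,15}
step 2: y <- y                       {0,1,2,3,4,5,6,7,8,9,10,11,12,13,14,15}
step 3: z <- z                       {0,1,2,3,4,5,6,7,8,9,10,11,12,13,14,15}
step 4: y <- ((z - y) + min(y, -4))  {0,1,2,3,4,5,6,7,8,9,10,11,12,13,14,15}
step 5: z <- (y + (2 // 4))          {0,1,2,3,4,5,6,7,8,9,10,11,12,13,14,15}
step 6: z <- -3                      {0,1,2,3,4,5,6,7,8,9,10,11,12,13,14,15}

Answer: 7 steps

y: -8,-8,-8,-8,-8,-8,-8,-8,-8,-8,-8,-8,-8,-8,-8,-8
z: -3,-3,-3,-3,-3,-3,-3,-3,-3,-3,-3,-3,-3,-3,-3,-3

steps = 7; useful = 112; efficiency = 112/112 = 1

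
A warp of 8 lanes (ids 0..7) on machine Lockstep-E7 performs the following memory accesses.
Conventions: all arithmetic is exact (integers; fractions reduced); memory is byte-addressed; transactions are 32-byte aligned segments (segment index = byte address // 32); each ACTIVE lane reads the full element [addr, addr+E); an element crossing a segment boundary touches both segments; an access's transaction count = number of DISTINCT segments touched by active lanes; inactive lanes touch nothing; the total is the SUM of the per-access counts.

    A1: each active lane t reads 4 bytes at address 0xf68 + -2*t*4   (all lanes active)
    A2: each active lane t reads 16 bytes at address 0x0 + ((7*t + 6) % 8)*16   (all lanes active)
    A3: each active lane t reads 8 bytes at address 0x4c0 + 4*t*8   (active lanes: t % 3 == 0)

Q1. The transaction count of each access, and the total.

A1: 3 transactions
A2: 4 transactions
A3: 3 transactions

Answer: 3,4,3; total 10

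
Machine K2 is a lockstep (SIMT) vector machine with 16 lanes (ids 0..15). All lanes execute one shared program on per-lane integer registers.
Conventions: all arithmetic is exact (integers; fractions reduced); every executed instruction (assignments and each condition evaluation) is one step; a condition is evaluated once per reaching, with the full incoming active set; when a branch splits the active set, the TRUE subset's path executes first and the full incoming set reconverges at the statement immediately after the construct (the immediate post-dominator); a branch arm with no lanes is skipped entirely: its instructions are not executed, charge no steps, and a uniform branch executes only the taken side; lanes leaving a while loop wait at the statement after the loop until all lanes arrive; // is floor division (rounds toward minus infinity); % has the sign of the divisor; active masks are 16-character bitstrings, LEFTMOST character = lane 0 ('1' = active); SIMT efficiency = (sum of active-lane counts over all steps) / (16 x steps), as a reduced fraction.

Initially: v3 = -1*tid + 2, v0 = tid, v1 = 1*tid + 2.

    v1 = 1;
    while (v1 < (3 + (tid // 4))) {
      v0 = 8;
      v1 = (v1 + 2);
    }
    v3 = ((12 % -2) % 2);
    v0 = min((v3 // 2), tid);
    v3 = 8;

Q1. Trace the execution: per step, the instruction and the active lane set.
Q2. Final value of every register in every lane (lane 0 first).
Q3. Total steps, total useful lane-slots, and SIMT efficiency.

step 0: v1 <- 1                      1111111111111111
step 1: eval (v1 < (3 + (tid // 4))) 1111111111111111
step 2: v0 <- 8                      1111111111111111
step 3: v1 <- (v1 + 2)               1111111111111111
step 4: eval (v1 < (3 + (tid // 4))) 1111111111111111
step 5: v0 <- 8                      0000111111111111
step 6: v1 <- (v1 + 2)               0000111111111111
step 7: eval (v1 < (3 + (tid // 4))) 0000111111111111
step 8: v0 <- 8                      0000000000001111
step 9: v1 <- (v1 + 2)               0000000000001111
step 10: eval (v1 < (3 + (tid // 4))) 0000000000001111
step 11: v3 <- ((12 % -2) % 2)        1111111111111111
step 12: v0 <- min((v3 // 2), tid)    1111111111111111
step 13: v3 <- 8                      1111111111111111

Answer: 14 steps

v3: 8,8,8,8,8,8,8,8,8,8,8,8,8,8,8,8
v0: 0,0,0,0,0,0,0,0,0,0,0,0,0,0,0,0
v1: 3,3,3,3,5,5,5,5,5,5,5,5,7,7,7,7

steps = 14; useful = 176; efficiency = 176/224 = 11/14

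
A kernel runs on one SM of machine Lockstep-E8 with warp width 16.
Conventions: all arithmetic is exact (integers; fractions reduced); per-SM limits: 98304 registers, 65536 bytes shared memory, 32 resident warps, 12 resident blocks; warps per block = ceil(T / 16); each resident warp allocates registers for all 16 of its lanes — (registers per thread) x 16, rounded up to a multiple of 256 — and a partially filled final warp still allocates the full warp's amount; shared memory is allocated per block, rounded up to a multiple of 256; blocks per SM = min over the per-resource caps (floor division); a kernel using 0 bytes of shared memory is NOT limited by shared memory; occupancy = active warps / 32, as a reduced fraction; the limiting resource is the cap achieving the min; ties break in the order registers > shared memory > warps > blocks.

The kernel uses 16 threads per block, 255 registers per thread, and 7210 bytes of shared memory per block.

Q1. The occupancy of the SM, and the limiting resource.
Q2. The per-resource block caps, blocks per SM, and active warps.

Answer: occupancy 1/4, limited by shared memory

registers: 24 blocks
shared memory: 8 blocks
warps: 32 blocks
blocks: 12 blocks

Answer: 8 blocks, 8 active warps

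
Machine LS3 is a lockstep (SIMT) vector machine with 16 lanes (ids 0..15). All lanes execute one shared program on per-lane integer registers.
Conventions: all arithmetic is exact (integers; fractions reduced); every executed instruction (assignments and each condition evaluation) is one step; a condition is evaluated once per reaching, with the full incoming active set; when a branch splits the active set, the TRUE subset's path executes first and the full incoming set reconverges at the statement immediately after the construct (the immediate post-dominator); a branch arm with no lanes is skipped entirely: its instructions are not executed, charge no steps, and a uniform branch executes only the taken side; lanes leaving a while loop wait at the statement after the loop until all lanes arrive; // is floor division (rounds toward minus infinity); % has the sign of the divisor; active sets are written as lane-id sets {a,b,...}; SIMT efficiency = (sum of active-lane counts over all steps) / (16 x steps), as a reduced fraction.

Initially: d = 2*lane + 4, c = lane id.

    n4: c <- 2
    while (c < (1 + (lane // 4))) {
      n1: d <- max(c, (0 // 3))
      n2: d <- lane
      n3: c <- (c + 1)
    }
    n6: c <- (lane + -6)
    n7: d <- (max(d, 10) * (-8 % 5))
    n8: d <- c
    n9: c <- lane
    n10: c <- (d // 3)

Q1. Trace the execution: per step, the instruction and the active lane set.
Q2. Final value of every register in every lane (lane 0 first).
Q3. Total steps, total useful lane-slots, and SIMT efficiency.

step 0: c <- 2                       {0,1,2,3,4,5,6,7,8,9,10,11,12,13,14,15}
step 1: eval (c < (1 + (lane // 4))) {0,1,2,3,4,5,6,7,8,9,10,11,12,13,14,15}
step 2: d <- max(c, (0 // 3))        {8,9,10,11,12,13,14,15}
step 3: d <- lane                    {8,9,10,11,12,13,14,15}
step 4: c <- (c + 1)                 {8,9,10,11,12,13,14,15}
step 5: eval (c < (1 + (lane // 4))) {8,9,10,11,12,13,14,15}
step 6: d <- max(c, (0 // 3))        {12,13,14,15}
step 7: d <- lane                    {12,13,14,15}
step 8: c <- (c + 1)                 {12,13,14,15}
step 9: eval (c < (1 + (lane // 4))) {12,13,14,15}
step 10: c <- (lane + -6)             {0,1,2,3,4,5,6,7,8,9,10,11,12,13,14,15}
step 11: d <- (max(d, 10) * (-8 % 5)) {0,1,2,3,4,5,6,7,8,9,10,11,12,13,14,15}
step 12: d <- c                       {0,1,2,3,4,5,6,7,8,9,10,11,12,13,14,15}
step 13: c <- lane                    {0,1,2,3,4,5,6,7,8,9,10,11,12,13,14,15}
step 14: c <- (d // 3)                {0,1,2,3,4,5,6,7,8,9,10,11,12,13,14,15}

Answer: 15 steps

d: -6,-5,-4,-3,-2,-1,0,1,2,3,4,5,6,7,8,9
c: -2,-2,-2,-1,-1,-1,0,0,0,1,1,1,2,2,2,3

steps = 15; useful = 160; efficiency = 160/240 = 2/3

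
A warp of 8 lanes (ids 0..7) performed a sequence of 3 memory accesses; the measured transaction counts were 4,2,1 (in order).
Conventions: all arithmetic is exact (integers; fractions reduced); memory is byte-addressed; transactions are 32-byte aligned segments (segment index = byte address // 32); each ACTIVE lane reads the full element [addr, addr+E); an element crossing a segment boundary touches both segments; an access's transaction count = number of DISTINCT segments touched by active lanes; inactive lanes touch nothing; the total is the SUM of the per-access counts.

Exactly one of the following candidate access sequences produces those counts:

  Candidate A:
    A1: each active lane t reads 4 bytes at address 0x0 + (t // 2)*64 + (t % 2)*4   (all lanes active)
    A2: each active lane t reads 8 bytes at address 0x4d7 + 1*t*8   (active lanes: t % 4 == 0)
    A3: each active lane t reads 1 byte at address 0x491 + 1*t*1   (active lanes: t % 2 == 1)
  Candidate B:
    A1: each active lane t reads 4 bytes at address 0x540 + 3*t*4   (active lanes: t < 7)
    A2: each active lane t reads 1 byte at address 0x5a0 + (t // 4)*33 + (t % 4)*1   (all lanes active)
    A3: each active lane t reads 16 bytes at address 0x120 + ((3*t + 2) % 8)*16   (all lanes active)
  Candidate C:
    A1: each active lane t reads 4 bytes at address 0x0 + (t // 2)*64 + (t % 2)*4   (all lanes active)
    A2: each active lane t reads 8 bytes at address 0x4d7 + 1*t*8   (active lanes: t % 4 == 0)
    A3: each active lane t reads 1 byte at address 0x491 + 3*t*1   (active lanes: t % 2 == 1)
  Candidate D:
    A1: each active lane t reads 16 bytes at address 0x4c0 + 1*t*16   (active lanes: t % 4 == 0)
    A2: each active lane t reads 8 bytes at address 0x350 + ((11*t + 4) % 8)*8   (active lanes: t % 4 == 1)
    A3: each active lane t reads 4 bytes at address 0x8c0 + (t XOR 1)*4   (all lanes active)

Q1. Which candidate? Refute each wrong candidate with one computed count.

B: A1 gives 3 transactions, not 4
C: A3 gives 2 transactions, not 1
D: A1 gives 2 transactions, not 4
A: all counts match (4,2,1)

Answer: A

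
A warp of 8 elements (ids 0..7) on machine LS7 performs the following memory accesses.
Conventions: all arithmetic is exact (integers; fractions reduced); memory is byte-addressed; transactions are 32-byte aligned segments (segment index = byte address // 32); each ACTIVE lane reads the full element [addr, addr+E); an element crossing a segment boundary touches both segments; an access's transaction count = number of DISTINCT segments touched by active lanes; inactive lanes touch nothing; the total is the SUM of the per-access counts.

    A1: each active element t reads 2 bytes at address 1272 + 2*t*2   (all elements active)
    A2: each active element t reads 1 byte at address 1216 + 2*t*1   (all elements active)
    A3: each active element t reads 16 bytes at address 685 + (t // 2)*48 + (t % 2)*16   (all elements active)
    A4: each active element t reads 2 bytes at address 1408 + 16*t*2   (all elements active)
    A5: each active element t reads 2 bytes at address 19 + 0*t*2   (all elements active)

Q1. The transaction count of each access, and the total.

A1: 2 transactions
A2: 1 transaction
A3: 6 transactions
A4: 8 transactions
A5: 1 transaction

Answer: 2,1,6,8,1; total 18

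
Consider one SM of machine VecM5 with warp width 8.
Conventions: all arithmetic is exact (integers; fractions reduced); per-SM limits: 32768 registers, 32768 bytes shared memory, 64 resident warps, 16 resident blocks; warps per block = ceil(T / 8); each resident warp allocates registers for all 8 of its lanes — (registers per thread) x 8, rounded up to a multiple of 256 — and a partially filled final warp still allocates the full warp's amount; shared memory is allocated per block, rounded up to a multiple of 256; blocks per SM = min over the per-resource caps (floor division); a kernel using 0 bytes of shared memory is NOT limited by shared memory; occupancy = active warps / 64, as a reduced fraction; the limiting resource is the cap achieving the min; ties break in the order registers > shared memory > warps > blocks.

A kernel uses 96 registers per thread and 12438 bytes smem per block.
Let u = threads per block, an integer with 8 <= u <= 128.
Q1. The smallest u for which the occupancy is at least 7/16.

Answer: u = 105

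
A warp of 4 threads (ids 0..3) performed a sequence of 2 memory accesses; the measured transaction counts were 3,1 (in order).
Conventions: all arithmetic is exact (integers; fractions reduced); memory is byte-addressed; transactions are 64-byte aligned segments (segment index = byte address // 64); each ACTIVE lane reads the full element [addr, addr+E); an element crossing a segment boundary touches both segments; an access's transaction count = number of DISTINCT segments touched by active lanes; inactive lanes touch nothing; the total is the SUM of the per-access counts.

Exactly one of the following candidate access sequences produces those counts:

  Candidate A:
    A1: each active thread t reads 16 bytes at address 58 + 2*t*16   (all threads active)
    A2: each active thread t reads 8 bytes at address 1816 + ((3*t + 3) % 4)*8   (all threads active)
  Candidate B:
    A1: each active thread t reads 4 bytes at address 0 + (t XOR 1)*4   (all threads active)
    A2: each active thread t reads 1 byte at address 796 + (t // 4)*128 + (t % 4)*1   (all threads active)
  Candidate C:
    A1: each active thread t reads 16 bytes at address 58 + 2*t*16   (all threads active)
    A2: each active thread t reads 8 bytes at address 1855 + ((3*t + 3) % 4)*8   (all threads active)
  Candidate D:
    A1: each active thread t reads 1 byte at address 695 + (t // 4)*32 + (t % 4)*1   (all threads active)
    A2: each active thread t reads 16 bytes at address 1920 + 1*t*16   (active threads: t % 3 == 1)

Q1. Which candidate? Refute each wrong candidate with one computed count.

B: A1 gives 1 transaction, not 3
C: A2 gives 2 transactions, not 1
D: A1 gives 1 transaction, not 3
A: all counts match (3,1)

Answer: A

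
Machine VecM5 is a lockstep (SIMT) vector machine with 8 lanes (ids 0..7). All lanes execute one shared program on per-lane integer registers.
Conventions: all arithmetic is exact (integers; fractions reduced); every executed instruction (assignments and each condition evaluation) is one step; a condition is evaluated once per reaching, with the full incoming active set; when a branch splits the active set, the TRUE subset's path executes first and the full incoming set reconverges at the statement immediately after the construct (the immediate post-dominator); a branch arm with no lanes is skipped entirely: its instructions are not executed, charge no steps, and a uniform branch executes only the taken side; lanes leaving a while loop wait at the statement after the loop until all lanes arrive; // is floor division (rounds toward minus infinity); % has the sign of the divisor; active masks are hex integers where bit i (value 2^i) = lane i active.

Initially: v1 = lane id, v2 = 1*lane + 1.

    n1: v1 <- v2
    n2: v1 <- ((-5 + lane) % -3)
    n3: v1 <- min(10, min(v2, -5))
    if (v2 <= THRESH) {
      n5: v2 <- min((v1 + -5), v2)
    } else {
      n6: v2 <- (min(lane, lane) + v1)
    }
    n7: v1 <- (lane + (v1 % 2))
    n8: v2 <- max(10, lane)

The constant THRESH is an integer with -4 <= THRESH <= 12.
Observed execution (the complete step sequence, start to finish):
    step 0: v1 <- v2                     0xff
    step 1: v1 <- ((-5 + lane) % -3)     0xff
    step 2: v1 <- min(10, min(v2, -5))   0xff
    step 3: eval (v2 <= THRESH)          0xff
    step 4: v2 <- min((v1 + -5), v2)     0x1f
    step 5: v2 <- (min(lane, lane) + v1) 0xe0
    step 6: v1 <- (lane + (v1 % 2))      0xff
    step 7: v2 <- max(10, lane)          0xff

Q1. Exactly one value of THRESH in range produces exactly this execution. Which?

Answer: THRESH = 5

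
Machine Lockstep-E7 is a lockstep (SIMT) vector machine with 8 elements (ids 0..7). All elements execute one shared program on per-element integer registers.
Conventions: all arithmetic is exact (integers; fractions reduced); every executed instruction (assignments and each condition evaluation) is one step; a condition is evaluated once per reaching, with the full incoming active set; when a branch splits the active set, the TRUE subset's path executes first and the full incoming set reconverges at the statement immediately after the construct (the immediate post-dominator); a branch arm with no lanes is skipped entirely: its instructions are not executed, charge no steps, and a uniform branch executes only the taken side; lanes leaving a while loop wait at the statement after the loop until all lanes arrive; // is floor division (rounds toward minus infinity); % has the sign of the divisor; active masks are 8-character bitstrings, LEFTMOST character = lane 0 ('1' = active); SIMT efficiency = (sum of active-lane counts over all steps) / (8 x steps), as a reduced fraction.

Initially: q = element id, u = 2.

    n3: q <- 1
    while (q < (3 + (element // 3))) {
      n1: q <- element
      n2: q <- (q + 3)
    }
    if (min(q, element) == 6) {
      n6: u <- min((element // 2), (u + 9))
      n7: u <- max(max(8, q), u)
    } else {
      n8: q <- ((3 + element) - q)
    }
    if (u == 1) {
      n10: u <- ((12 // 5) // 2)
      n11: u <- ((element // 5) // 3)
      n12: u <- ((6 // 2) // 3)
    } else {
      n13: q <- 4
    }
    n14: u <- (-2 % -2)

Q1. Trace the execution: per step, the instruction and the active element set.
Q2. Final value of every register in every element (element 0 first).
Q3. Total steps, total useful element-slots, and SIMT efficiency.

step 0: q <- 1                       11111111
step 1: eval (q < (3 + (element // 3))) 11111111
step 2: q <- element                 11111111
step 3: q <- (q + 3)                 11111111
step 4: eval (q < (3 + (element // 3))) 11111111
step 5: eval (min(q, element) == 6)  11111111
step 6: u <- min((element // 2), (u + 9)) 00000010
step 7: u <- max(max(8, q), u)       00000010
step 8: q <- ((3 + element) - q)     11111101
step 9: eval (u == 1)                11111111
step 10: q <- 4                       11111111
step 11: u <- (-2 % -2)               11111111

Answer: 12 steps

q: 4,4,4,4,4,4,4,4
u: 0,0,0,0,0,0,0,0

steps = 12; useful = 81; efficiency = 81/96 = 27/32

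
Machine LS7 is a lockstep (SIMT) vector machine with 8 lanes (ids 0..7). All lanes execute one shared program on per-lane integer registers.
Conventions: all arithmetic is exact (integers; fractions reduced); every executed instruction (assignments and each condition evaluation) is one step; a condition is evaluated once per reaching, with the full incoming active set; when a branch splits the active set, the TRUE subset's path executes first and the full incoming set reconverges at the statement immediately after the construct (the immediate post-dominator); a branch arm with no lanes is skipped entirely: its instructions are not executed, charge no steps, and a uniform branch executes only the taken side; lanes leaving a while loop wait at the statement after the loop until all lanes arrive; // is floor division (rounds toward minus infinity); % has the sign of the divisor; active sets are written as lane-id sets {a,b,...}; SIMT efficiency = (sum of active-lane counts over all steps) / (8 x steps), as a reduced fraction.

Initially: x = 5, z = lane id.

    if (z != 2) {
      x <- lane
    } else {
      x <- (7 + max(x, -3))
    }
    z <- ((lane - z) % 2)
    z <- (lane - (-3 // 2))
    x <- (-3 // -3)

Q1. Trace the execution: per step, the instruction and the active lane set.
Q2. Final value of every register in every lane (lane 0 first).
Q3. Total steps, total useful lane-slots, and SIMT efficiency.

step 0: eval (z != 2)                {0,1,2,3,4,5,6,7}
step 1: x <- lane                    {0,1,3,4,5,6,7}
step 2: x <- (7 + max(x, -3))        {2}
step 3: z <- ((lane - z) % 2)        {0,1,2,3,4,5,6,7}
step 4: z <- (lane - (-3 // 2))      {0,1,2,3,4,5,6,7}
step 5: x <- (-3 // -3)              {0,1,2,3,4,5,6,7}

Answer: 6 steps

x: 1,1,1,1,1,1,1,1
z: 2,3,4,5,6,7,8,9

steps = 6; useful = 40; efficiency = 40/48 = 5/6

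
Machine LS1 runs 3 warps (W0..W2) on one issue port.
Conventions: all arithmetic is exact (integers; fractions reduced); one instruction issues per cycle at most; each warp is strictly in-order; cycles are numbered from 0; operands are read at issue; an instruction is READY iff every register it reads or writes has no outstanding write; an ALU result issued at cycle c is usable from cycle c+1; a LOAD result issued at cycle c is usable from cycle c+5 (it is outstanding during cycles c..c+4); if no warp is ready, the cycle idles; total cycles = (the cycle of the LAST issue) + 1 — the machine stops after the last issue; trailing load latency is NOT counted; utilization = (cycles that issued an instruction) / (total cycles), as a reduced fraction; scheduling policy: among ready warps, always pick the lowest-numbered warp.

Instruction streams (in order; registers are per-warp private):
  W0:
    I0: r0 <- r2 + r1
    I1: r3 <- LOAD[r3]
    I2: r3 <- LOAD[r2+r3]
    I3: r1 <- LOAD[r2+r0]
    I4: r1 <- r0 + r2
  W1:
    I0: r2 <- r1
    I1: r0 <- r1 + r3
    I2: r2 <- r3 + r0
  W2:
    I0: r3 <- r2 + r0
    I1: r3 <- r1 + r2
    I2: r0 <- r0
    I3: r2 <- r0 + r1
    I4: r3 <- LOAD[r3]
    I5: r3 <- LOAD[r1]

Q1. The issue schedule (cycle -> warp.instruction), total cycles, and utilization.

cycle 0: W0.I0
cycle 1: W0.I1
cycle 2: W1.I0
cycle 3: W1.I1
cycle 4: W1.I2
cycle 5: W2.I0
cycle 6: W0.I2
cycle 7: W0.I3
cycle 8: W2.I1
cycle 9: W2.I2
cycle 10: W2.I3
cycle 11: W2.I4
cycle 12: W0.I4
cycle 13: idle
cycle 14: idle
cycle 15: idle
cycle 16: W2.I5

Answer: 17 cycles, utilization 14/17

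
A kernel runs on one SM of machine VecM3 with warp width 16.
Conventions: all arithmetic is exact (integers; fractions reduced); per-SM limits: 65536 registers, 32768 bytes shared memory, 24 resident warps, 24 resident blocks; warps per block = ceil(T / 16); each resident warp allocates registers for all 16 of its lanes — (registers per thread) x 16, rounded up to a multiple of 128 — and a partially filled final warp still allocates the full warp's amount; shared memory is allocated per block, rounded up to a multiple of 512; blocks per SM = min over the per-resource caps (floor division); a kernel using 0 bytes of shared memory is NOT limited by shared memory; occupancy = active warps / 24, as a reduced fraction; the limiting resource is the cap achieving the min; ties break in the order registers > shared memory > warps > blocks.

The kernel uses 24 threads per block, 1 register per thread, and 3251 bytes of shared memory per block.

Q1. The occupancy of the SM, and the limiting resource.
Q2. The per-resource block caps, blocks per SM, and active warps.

Answer: occupancy 3/4, limited by shared memory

registers: 256 blocks
shared memory: 9 blocks
warps: 12 blocks
blocks: 24 blocks

Answer: 9 blocks, 18 active warps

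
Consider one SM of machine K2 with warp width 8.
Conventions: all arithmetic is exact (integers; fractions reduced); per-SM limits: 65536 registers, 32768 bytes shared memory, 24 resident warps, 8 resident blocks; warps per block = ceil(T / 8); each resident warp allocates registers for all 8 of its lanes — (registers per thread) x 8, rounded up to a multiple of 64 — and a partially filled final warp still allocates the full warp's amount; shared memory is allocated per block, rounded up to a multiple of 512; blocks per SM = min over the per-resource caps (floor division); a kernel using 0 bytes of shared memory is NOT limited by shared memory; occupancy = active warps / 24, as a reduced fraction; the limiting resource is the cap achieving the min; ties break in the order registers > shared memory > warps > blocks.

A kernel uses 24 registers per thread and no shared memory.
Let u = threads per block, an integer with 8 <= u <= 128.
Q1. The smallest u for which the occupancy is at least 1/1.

Answer: u = 17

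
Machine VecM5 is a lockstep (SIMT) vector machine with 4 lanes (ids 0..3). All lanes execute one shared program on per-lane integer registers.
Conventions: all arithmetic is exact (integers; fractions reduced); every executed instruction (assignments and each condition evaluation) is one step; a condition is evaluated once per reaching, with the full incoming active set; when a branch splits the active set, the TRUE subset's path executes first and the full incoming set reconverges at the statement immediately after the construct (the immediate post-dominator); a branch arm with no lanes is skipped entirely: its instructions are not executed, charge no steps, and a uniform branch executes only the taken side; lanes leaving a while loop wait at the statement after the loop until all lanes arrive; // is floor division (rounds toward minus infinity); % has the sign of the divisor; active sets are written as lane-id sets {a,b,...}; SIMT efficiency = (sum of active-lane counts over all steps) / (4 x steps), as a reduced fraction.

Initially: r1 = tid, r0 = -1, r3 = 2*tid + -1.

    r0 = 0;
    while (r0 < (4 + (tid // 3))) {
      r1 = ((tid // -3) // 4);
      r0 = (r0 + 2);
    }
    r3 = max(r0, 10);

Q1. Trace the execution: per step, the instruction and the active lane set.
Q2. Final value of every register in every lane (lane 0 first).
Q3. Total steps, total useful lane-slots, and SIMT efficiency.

step 0: r0 <- 0                      {0,1,2,3}
step 1: eval (r0 < (4 + (tid // 3))) {0,1,2,3}
step 2: r1 <- ((tid // -3) // 4)     {0,1,2,3}
step 3: r0 <- (r0 + 2)               {0,1,2,3}
step 4: eval (r0 < (4 + (tid // 3))) {0,1,2,3}
step 5: r1 <- ((tid // -3) // 4)     {0,1,2,3}
step 6: r0 <- (r0 + 2)               {0,1,2,3}
step 7: eval (r0 < (4 + (tid // 3))) {0,1,2,3}
step 8: r1 <- ((tid // -3) // 4)     {3}
step 9: r0 <- (r0 + 2)               {3}
step 10: eval (r0 < (4 + (tid // 3))) {3}
step 11: r3 <- max(r0, 10)            {0,1,2,3}

Answer: 12 steps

r1: 0,-1,-1,-1
r0: 4,4,4,6
r3: 10,10,10,10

steps = 12; useful = 39; efficiency = 39/48 = 13/16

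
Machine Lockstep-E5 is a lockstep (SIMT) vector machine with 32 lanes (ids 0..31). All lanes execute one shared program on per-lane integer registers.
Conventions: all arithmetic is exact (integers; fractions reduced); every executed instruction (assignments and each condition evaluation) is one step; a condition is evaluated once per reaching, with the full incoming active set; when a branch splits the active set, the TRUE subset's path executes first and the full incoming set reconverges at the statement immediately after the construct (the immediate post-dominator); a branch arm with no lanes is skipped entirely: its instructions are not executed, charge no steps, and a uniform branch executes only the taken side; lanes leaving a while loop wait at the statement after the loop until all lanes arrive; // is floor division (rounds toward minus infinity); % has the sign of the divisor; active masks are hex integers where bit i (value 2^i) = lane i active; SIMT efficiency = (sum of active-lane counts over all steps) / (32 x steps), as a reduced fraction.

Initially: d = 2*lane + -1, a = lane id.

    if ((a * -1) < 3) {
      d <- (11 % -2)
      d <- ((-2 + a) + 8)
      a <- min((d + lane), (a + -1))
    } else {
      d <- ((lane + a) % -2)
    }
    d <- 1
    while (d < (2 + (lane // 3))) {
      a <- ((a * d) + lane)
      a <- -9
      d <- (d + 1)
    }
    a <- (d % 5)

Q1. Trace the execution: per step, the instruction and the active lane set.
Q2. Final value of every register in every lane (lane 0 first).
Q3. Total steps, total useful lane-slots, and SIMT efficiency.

step 0: eval ((a * -1) < 3)          0xffffffff
step 1: d <- (11 % -2)               0xffffffff
step 2: d <- ((-2 + a) + 8)          0xffffffff
step 3: a <- min((d + lane), (a + -1)) 0xffffffff
step 4: d <- 1                       0xffffffff
step 5: eval (d < (2 + (lane // 3))) 0xffffffff
step 6: a <- ((a * d) + lane)        0xffffffff
step 7: a <- -9                      0xffffffff
step 8: d <- (d + 1)                 0xffffffff
step 9: eval (d < (2 + (lane // 3))) 0xffffffff
step 10: a <- ((a * d) + lane)        0xfffffff8
step 11: a <- -9                      0xfffffff8
step 12: d <- (d + 1)                 0xfffffff8
step 13: eval (d < (2 + (lane // 3))) 0xfffffff8
step 14: a <- ((a * d) + lane)        0xffffffc0
step 15: a <- -9                      0xffffffc0
step 16: d <- (d + 1)                 0xffffffc0
step 17: eval (d < (2 + (lane // 3))) 0xffffffc0
step 18: a <- ((a * d) + lane)        0xfffffe00
step 19: a <- -9                      0xfffffe00
step 20: d <- (d + 1)                 0xfffffe00
step 21: eval (d < (2 + (lane // 3))) 0xfffffe00
step 22: a <- ((a * d) + lane)        0xfffff000
step 23: a <- -9                      0xfffff000
step 24: d <- (d + 1)                 0xfffff000
step 25: eval (d < (2 + (lane // 3))) 0xfffff000
step 26: a <- ((a * d) + lane)        0xffff8000
step 27: a <- -9                      0xffff8000
step 28: d <- (d + 1)                 0xffff8000
step 29: eval (d < (2 + (lane // 3))) 0xffff8000
step 30: a <- ((a * d) + lane)        0xfffc0000
step 31: a <- -9                      0xfffc0000
step 32: d <- (d + 1)                 0xfffc0000
step 33: eval (d < (2 + (lane // 3))) 0xfffc0000
step 34: a <- ((a * d) + lane)        0xffe00000
step 35: a <- -9                      0xffe00000
step 36: d <- (d + 1)                 0xffe00000
step 37: eval (d < (2 + (lane // 3))) 0xffe00000
step 38: a <- ((a * d) + lane)        0xff000000
step 39: a <- -9                      0xff000000
step 40: d <- (d + 1)                 0xff000000
step 41: eval (d < (2 + (lane // 3))) 0xff000000
step 42: a <- ((a * d) + lane)        0xf8000000
step 43: a <- -9                      0xf8000000
step 44: d <- (d + 1)                 0xf8000000
step 45: eval (d < (2 + (lane // 3))) 0xf8000000
step 46: a <- ((a * d) + lane)        0xc0000000
step 47: a <- -9                      0xc0000000
step 48: d <- (d + 1)                 0xc0000000
step 49: eval (d < (2 + (lane // 3))) 0xc0000000
step 50: a <- (d % 5)                 0xffffffff

Answer: 51 steps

d: 2,2,2,3,3,3,4,4,4,5,5,5,6,6,6,7,7,7,8,8,8,9,9,9,10,10,10,11,11,11,12,12
a: 2,2,2,3,3,3,4,4,4,0,0,0,1,1,1,2,2,2,3,3,3,4,4,4,0,0,0,1,1,1,2,2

steps = 51; useful = 972; efficiency = 972/1632 = 81/136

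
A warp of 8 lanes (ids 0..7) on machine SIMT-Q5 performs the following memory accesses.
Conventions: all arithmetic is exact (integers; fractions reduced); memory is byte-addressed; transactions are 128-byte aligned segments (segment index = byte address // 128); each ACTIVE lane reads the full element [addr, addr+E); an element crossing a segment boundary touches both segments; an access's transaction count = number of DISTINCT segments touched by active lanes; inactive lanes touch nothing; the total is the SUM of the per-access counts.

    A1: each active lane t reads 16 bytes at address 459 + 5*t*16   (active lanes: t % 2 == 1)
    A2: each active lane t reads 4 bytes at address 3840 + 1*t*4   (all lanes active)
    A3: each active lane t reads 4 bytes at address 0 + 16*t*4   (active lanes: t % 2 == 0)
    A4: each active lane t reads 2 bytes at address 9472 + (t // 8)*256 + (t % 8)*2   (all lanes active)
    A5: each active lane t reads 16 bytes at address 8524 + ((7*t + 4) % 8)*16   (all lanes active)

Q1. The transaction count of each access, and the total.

A1: 5 transactions
A2: 1 transaction
A3: 4 transactions
A4: 1 transaction
A5: 2 transactions

Answer: 5,1,4,1,2; total 13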